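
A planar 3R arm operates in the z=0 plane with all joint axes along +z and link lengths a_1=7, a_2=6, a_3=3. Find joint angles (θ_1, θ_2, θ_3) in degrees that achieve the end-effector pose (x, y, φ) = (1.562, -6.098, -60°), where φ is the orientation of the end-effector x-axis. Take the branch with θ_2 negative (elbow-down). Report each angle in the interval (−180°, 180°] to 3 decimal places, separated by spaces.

wrist centre = target − a_3·(cos φ, sin φ) = (0.0620, -3.4999)
cos θ_2 = (12.2533−7²−6²)/(2·7·6) = -0.8660; θ_2 = -150.0008° (elbow-down)
β = atan2(-3.4999,0.0620) = -88.9851°; ψ = atan2(-2.9999,1.8038) = -58.9822°
θ_1 = β − ψ = -30.0029°
θ_3 = φ − θ_1 − θ_2 = 120.0037° (wrapped to (-180°,180°])

-30.003 -150.001 120.004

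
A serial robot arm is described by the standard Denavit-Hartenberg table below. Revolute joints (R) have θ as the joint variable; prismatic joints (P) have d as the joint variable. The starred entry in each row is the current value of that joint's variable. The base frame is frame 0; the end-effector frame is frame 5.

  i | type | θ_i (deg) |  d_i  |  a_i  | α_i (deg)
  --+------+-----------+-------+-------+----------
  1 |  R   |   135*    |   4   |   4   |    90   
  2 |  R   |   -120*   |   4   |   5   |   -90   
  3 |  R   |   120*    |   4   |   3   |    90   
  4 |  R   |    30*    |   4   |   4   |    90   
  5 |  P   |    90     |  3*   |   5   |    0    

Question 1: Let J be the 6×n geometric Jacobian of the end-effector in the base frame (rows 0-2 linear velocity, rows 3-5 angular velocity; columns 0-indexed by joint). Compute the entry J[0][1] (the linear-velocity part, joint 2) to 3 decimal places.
axis z_1 = (0.7071,0.7071,0.0000); lever o_n−o_1 = (-4.1982,-6.2629,-9.3325)
cross product → J_v[:, 1] = (-6.5991,6.5991,-1.4599)
J_ω[:, 1] = z_1
entry J[0][1] = -6.5991

-6.599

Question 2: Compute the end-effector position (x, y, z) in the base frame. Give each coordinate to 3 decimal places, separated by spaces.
after link 1: o_1 = (-2.8284, 2.8284, 4.0000)
after link 2: o_2 = (1.7678, 3.8891, -0.3301)
after link 3: o_3 = (-3.0492, 5.0318, -1.0311)
after link 4: o_4 = (-7.1971, 2.1086, -3.5311)
after link 5: o_5 = (-7.0266, -3.4345, -5.3325)

-7.027 -3.434 -5.333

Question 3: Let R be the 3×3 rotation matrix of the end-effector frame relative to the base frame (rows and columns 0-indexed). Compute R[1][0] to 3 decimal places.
End-effector x-axis (col 0 of R) = (-0.0474,-0.6597,-0.7500)
R[1][0] = -0.6597

-0.660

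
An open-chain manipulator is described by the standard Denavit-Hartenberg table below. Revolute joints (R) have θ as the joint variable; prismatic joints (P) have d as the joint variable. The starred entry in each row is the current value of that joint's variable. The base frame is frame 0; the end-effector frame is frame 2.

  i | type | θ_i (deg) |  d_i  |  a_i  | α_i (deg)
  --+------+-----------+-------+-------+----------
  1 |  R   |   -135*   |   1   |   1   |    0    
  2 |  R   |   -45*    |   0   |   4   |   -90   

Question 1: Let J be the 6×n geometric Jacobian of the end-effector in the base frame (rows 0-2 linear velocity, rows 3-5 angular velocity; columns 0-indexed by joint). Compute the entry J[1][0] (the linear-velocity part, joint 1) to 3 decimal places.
-4.707

axis z_0 = ẑ; lever o_n−o_0 = (-4.7071,-0.7071,1.0000)
cross product → J_v[:, 0] = (0.7071,-4.7071,0.0000)
J_ω[:, 0] = z_0
entry J[1][0] = -4.7071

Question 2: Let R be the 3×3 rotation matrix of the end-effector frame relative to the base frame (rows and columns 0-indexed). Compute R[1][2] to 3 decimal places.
End-effector z-axis (col 2 of R) = (0.0000,-1.0000,0.0000)
R[1][2] = -1.0000

-1.000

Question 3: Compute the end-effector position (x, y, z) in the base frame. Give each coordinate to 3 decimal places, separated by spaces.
after link 1: o_1 = (-0.7071, -0.7071, 1.0000)
after link 2: o_2 = (-4.7071, -0.7071, 1.0000)

-4.707 -0.707 1.000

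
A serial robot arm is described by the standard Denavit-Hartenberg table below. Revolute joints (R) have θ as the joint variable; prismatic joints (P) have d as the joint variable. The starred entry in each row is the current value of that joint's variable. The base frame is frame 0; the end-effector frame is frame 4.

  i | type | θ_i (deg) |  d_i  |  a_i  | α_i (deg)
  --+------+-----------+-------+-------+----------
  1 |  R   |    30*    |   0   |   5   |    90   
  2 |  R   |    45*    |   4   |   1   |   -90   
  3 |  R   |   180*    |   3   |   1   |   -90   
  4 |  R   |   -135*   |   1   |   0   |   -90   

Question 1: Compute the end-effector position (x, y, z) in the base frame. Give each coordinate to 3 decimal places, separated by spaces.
after link 1: o_1 = (4.3301, 2.5000, 0.0000)
after link 2: o_2 = (6.9425, -0.6105, 0.7071)
after link 3: o_3 = (4.4930, -2.0248, 2.1213)
after link 4: o_4 = (4.9930, -2.8908, 2.1213)

4.993 -2.891 2.121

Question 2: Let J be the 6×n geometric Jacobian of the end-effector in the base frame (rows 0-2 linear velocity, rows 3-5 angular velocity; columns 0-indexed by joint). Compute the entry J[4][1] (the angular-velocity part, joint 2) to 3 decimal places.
-0.866

axis z_1 = (0.5000,-0.8660,0.0000); lever o_n−o_1 = (0.6629,-5.3908,2.1213)
cross product → J_v[:, 1] = (-1.8371,-1.0607,-2.1213)
J_ω[:, 1] = z_1
entry J[4][1] = -0.8660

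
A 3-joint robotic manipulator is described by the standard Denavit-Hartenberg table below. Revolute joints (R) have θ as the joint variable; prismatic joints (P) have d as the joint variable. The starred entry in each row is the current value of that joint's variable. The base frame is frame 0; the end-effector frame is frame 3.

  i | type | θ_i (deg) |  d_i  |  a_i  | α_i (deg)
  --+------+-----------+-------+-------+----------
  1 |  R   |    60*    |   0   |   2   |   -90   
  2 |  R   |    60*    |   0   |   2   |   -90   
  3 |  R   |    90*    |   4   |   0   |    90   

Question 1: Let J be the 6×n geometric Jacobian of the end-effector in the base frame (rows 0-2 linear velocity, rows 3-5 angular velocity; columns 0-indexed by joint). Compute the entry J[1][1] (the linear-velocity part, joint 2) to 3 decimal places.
axis z_1 = (-0.8660,0.5000,0.0000); lever o_n−o_1 = (-1.2321,-2.1340,-3.7321)
cross product → J_v[:, 1] = (-1.8660,-3.2321,2.4641)
J_ω[:, 1] = z_1
entry J[1][1] = -3.2321

-3.232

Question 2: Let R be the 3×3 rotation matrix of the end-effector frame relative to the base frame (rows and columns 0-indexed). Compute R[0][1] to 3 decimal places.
End-effector y-axis (col 1 of R) = (-0.4330,-0.7500,-0.5000)
R[0][1] = -0.4330

-0.433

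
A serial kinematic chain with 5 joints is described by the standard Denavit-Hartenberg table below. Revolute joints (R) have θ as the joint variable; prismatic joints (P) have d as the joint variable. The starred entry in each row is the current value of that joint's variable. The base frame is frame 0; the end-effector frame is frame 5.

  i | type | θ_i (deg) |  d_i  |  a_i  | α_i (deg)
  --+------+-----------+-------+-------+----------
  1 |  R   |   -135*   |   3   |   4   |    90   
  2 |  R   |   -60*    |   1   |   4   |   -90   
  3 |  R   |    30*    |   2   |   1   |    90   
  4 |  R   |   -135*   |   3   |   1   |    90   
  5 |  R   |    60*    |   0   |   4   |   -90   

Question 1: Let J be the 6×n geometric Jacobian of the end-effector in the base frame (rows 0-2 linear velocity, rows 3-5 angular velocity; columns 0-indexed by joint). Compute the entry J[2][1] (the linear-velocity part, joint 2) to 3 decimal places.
3.025

axis z_1 = (-0.7071,0.7071,0.0000); lever o_n−o_1 = (-7.2013,2.9227,-5.4828)
cross product → J_v[:, 1] = (-3.8769,-3.8769,3.0254)
J_ω[:, 1] = z_1
entry J[2][1] = 3.0254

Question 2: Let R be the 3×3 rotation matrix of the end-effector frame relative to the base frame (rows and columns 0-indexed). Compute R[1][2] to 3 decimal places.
End-effector z-axis (col 2 of R) = (-0.7406,-0.5612,-0.3696)
R[1][2] = -0.5612

-0.561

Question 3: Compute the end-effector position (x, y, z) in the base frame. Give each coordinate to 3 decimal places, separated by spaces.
-10.030 0.094 -2.483

after link 1: o_1 = (-2.8284, -2.8284, 3.0000)
after link 2: o_2 = (-4.9497, -3.5355, -0.4641)
after link 3: o_3 = (-6.1271, -5.4200, -0.2141)
after link 4: o_4 = (-8.0951, -3.2137, -1.3364)
after link 5: o_5 = (-10.0297, 0.0943, -2.4828)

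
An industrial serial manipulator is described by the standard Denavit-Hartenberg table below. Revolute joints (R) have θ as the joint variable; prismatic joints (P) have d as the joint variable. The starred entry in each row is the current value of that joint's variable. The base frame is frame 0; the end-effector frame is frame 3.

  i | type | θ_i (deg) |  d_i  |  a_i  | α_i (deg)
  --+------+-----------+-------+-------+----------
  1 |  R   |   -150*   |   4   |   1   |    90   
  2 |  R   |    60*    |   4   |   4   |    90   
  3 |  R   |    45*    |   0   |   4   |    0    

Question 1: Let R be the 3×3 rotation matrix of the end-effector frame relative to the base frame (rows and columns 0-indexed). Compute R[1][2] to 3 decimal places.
-0.433

End-effector z-axis (col 2 of R) = (-0.7500,-0.4330,-0.5000)
R[1][2] = -0.4330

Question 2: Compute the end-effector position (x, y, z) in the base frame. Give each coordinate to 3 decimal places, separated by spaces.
after link 1: o_1 = (-0.8660, -0.5000, 4.0000)
after link 2: o_2 = (-4.5981, 1.9641, 7.4641)
after link 3: o_3 = (-7.2370, 3.7065, 9.9136)

-7.237 3.706 9.914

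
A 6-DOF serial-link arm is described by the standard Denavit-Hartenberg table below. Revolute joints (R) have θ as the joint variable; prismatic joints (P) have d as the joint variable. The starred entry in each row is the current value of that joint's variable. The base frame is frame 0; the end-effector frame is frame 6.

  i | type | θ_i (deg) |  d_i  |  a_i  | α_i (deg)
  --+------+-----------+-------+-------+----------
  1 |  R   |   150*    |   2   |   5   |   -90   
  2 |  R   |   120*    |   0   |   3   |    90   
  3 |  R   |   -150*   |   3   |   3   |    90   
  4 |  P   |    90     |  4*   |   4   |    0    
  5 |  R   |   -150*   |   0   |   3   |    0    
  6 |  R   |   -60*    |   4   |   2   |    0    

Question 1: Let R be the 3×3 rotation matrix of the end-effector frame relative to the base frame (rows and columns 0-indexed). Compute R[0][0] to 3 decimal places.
0.712

End-effector x-axis (col 0 of R) = (0.7120,-0.6998,0.0580)
R[0][0] = 0.7120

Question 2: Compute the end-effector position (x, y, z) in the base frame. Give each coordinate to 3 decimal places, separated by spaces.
after link 1: o_1 = (-4.3301, 2.5000, 2.0000)
after link 2: o_2 = (-3.0311, 1.7500, -0.5981)
after link 3: o_3 = (-5.6561, 4.9976, 0.1519)
after link 4: o_4 = (-11.2542, 4.2296, -0.1160)
after link 5: o_5 = (-9.4931, 4.0789, 2.3080)
after link 6: o_6 = (-10.6671, 0.1794, 4.1561)

-10.667 0.179 4.156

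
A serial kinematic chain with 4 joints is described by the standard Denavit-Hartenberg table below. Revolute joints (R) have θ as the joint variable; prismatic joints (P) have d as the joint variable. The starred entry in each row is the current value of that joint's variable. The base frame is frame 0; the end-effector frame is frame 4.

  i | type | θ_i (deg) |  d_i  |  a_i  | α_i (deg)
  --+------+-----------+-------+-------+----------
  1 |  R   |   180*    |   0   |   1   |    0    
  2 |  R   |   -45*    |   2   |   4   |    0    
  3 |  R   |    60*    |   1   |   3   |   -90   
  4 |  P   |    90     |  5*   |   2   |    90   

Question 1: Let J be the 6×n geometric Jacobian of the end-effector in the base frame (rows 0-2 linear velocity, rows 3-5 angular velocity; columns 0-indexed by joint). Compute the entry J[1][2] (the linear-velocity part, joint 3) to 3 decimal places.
-1.604

axis z_2 = (0.0000,0.0000,1.0000); lever o_n−o_2 = (-1.6037,-5.6061,-1.0000)
cross product → J_v[:, 2] = (5.6061,-1.6037,0.0000)
J_ω[:, 2] = z_2
entry J[1][2] = -1.6037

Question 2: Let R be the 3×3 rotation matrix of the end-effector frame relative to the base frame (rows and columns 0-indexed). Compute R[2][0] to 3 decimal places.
End-effector x-axis (col 0 of R) = (-0.0000,-0.0000,-1.0000)
R[2][0] = -1.0000

-1.000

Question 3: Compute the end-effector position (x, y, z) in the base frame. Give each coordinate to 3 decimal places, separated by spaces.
-5.432 -2.778 1.000

after link 1: o_1 = (-1.0000, 0.0000, 0.0000)
after link 2: o_2 = (-3.8284, 2.8284, 2.0000)
after link 3: o_3 = (-6.7262, 2.0520, 3.0000)
after link 4: o_4 = (-5.4321, -2.7777, 1.0000)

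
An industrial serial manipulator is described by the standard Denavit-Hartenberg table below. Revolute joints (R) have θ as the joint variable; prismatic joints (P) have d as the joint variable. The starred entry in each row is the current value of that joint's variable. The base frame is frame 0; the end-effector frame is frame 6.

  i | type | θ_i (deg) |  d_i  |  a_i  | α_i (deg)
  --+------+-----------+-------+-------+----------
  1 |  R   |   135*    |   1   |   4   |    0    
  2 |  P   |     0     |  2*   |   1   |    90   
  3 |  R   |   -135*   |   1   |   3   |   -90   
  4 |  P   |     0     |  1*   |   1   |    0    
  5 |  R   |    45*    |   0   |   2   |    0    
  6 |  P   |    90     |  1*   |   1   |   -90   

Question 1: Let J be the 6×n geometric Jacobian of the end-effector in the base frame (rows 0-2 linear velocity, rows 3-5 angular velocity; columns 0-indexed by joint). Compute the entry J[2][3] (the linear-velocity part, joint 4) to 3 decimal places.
-0.707

prismatic axis z_3 = (-0.5000,0.5000,-0.7071)
J_v[:, 3] = z_3; J_ω[:, 3] = (0,0,0)
entry J[2][3] = -0.7071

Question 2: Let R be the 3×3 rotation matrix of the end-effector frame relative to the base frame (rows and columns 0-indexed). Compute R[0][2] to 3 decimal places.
0.146

End-effector z-axis (col 2 of R) = (0.1464,0.8536,0.5000)
R[0][2] = 0.1464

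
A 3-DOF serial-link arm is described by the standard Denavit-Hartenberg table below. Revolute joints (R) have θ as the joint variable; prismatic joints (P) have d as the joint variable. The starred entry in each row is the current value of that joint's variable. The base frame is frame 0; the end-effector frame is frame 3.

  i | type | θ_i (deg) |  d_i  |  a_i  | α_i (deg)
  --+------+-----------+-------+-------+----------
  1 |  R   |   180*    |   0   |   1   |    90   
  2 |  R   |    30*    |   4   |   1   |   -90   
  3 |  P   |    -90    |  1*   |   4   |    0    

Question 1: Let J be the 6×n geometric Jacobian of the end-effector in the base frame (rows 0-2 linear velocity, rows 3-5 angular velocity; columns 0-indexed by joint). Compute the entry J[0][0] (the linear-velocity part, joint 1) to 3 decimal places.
-8.000

axis z_0 = ẑ; lever o_n−o_0 = (-1.3660,8.0000,1.3660)
cross product → J_v[:, 0] = (-8.0000,-1.3660,0.0000)
J_ω[:, 0] = z_0
entry J[0][0] = -8.0000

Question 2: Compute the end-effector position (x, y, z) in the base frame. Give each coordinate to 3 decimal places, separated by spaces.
after link 1: o_1 = (-1.0000, 0.0000, 0.0000)
after link 2: o_2 = (-1.8660, 4.0000, 0.5000)
after link 3: o_3 = (-1.3660, 8.0000, 1.3660)

-1.366 8.000 1.366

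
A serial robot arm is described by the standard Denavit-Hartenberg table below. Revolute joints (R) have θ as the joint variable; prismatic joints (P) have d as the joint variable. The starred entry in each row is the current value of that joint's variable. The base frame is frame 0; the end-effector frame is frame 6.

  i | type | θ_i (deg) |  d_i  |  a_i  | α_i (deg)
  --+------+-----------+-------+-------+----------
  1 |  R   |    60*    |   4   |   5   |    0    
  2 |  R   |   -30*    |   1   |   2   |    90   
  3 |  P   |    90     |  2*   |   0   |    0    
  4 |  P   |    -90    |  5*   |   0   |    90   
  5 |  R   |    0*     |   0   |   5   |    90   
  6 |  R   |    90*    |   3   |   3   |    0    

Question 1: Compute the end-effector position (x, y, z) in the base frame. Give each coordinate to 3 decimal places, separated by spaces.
10.562 4.366 2.000

after link 1: o_1 = (2.5000, 4.3301, 4.0000)
after link 2: o_2 = (4.2321, 5.3301, 5.0000)
after link 3: o_3 = (5.2321, 3.5981, 5.0000)
after link 4: o_4 = (7.7321, -0.7321, 5.0000)
after link 5: o_5 = (12.0622, 1.7679, 5.0000)
after link 6: o_6 = (10.5622, 4.3660, 2.0000)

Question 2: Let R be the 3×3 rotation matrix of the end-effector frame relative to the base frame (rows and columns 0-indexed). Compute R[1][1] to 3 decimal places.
-0.500

End-effector y-axis (col 1 of R) = (-0.8660,-0.5000,-0.0000)
R[1][1] = -0.5000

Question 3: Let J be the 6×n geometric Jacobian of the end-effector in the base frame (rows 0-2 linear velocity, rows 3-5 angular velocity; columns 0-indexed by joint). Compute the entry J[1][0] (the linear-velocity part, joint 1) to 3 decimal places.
10.562

axis z_0 = ẑ; lever o_n−o_0 = (10.5622,4.3660,2.0000)
cross product → J_v[:, 0] = (-4.3660,10.5622,0.0000)
J_ω[:, 0] = z_0
entry J[1][0] = 10.5622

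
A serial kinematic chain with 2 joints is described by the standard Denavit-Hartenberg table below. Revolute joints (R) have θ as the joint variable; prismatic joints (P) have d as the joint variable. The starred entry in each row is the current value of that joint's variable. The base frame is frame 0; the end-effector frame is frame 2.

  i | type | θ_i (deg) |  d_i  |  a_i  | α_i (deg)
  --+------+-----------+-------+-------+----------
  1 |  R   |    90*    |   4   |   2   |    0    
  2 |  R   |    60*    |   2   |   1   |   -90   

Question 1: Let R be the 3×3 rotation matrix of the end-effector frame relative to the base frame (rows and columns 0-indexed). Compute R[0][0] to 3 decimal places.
-0.866

End-effector x-axis (col 0 of R) = (-0.8660,0.5000,0.0000)
R[0][0] = -0.8660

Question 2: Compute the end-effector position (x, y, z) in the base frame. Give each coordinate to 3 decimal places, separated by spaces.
-0.866 2.500 6.000

after link 1: o_1 = (0.0000, 2.0000, 4.0000)
after link 2: o_2 = (-0.8660, 2.5000, 6.0000)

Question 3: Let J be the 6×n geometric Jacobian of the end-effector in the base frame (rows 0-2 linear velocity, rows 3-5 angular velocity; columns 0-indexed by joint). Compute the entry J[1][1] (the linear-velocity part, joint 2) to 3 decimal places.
-0.866

axis z_1 = (0.0000,0.0000,1.0000); lever o_n−o_1 = (-0.8660,0.5000,2.0000)
cross product → J_v[:, 1] = (-0.5000,-0.8660,0.0000)
J_ω[:, 1] = z_1
entry J[1][1] = -0.8660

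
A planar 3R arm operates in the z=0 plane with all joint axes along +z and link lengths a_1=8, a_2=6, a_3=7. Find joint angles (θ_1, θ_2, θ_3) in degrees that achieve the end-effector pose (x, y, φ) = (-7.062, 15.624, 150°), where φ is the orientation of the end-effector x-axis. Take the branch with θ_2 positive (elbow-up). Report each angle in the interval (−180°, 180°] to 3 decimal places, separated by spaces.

69.427 60.006 20.567

wrist centre = target − a_3·(cos φ, sin φ) = (-0.9998, 12.1240)
cos θ_2 = (147.9910−8²−6²)/(2·8·6) = 0.4999; θ_2 = 60.0062° (elbow-up)
β = atan2(12.1240,-0.9998) = 94.7143°; ψ = atan2(5.1965,10.9994) = 25.2875°
θ_1 = β − ψ = 69.4268°
θ_3 = φ − θ_1 − θ_2 = 20.5670° (wrapped to (-180°,180°])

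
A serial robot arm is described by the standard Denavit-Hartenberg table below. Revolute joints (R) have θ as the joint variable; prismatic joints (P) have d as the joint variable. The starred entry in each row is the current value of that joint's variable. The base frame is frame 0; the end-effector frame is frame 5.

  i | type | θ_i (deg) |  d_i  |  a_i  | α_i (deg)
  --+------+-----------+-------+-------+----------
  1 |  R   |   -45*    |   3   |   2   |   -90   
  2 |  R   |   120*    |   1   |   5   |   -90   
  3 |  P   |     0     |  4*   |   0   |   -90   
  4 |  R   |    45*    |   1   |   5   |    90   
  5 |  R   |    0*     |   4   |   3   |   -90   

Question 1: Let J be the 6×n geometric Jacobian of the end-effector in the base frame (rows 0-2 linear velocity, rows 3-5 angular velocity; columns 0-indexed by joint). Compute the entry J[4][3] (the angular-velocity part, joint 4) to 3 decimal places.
-0.707

axis z_3 = (-0.7071,-0.7071,-0.0000); lever o_n−o_3 = (-1.9751,0.5608,-8.7627)
cross product → J_v[:, 3] = (6.1962,-6.1962,-1.7932)
J_ω[:, 3] = z_3
entry J[4][3] = -0.7071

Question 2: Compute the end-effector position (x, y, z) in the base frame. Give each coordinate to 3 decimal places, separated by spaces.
after link 1: o_1 = (1.4142, -1.4142, 3.0000)
after link 2: o_2 = (0.3536, 1.0607, -1.3301)
after link 3: o_3 = (-2.0959, 3.5101, 0.6699)
after link 4: o_4 = (-1.8880, 1.8880, -4.1598)
after link 5: o_5 = (-4.0710, 4.0710, -8.0928)

-4.071 4.071 -8.093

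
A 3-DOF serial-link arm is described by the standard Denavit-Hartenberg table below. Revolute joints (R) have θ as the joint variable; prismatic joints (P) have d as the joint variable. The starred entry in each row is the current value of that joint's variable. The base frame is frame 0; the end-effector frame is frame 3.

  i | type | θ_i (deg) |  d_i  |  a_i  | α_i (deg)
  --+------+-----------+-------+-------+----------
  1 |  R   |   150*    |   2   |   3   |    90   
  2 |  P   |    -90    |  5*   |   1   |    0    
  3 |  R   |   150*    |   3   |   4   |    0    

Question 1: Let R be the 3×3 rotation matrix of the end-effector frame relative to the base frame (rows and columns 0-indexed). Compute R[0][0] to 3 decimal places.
End-effector x-axis (col 0 of R) = (-0.4330,0.2500,0.8660)
R[0][0] = -0.4330

-0.433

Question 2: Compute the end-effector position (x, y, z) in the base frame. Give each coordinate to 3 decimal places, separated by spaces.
after link 1: o_1 = (-2.5981, 1.5000, 2.0000)
after link 2: o_2 = (-0.0981, 5.8301, 1.0000)
after link 3: o_3 = (-0.3301, 9.4282, 4.4641)

-0.330 9.428 4.464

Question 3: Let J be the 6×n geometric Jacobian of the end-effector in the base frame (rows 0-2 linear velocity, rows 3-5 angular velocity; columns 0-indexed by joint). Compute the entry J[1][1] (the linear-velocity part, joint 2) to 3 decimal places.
0.866

prismatic axis z_1 = (0.5000,0.8660,0.0000)
J_v[:, 1] = z_1; J_ω[:, 1] = (0,0,0)
entry J[1][1] = 0.8660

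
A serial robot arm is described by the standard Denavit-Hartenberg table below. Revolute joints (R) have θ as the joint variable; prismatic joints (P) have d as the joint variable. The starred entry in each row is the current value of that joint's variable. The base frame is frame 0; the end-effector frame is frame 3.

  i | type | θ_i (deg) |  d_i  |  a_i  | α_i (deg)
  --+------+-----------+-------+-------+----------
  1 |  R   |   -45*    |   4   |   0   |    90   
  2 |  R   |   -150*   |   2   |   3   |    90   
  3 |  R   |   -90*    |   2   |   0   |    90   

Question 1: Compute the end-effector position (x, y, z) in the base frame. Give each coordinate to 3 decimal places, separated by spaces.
-3.958 1.130 4.232

after link 1: o_1 = (0.0000, 0.0000, 4.0000)
after link 2: o_2 = (-3.2513, 0.4229, 2.5000)
after link 3: o_3 = (-3.9584, 1.1300, 4.2321)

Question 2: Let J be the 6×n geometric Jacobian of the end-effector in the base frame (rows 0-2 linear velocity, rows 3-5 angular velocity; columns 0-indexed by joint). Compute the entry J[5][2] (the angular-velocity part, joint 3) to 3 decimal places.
0.866

axis z_2 = (-0.3536,0.3536,0.8660); lever o_n−o_2 = (-0.7071,0.7071,1.7321)
cross product → J_v[:, 2] = (0.0000,0.0000,0.0000)
J_ω[:, 2] = z_2
entry J[5][2] = 0.8660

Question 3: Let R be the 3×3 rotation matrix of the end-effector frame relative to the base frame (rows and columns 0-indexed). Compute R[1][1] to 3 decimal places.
End-effector y-axis (col 1 of R) = (-0.3536,0.3536,0.8660)
R[1][1] = 0.3536

0.354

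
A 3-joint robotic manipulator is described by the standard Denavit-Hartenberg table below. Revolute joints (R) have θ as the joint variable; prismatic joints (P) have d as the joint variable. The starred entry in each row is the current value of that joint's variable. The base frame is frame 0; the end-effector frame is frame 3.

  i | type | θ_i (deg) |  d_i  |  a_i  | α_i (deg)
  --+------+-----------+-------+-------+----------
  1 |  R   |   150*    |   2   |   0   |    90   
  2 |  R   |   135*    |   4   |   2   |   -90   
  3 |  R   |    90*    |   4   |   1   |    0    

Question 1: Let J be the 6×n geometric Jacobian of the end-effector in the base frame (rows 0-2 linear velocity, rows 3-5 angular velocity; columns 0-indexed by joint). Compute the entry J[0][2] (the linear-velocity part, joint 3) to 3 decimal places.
-0.612

axis z_2 = (0.6124,-0.3536,-0.7071); lever o_n−o_2 = (1.9495,-2.2802,-2.8284)
cross product → J_v[:, 2] = (-0.6124,0.3536,-0.7071)
J_ω[:, 2] = z_2
entry J[0][2] = -0.6124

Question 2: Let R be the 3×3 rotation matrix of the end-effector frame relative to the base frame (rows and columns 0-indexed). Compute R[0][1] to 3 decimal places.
End-effector y-axis (col 1 of R) = (-0.6124,0.3536,-0.7071)
R[0][1] = -0.6124

-0.612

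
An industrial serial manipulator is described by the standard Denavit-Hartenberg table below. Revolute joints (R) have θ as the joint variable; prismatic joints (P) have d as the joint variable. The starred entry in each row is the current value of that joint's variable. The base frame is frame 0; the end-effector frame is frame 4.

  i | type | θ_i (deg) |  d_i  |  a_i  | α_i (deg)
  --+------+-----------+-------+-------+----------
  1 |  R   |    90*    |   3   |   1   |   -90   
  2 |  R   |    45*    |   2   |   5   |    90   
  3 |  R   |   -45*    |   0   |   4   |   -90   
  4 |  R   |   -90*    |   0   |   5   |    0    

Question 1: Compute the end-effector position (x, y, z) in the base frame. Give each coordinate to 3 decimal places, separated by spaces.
after link 1: o_1 = (0.0000, 1.0000, 3.0000)
after link 2: o_2 = (-2.0000, 4.5355, -0.5355)
after link 3: o_3 = (0.8284, 6.5355, -2.5355)
after link 4: o_4 = (0.8284, 10.0711, 1.0000)

0.828 10.071 1.000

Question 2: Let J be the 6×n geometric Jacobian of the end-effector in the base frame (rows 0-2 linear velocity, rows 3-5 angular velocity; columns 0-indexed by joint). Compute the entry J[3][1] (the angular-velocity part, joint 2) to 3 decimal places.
axis z_1 = (-1.0000,0.0000,0.0000); lever o_n−o_1 = (0.8284,9.0711,-2.0000)
cross product → J_v[:, 1] = (-0.0000,-2.0000,-9.0711)
J_ω[:, 1] = z_1
entry J[3][1] = -1.0000

-1.000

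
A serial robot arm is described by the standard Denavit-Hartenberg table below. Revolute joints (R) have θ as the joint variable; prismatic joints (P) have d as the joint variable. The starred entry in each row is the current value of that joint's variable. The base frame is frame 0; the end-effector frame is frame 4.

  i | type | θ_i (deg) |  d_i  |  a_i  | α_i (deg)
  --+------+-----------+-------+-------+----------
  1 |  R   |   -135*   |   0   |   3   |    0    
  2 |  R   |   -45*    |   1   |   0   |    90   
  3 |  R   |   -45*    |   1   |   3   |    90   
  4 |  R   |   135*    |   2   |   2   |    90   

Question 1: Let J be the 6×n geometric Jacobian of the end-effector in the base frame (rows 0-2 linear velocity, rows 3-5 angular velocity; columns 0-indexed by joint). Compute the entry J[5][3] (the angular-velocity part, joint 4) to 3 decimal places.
-0.707

axis z_3 = (0.7071,0.0000,-0.7071); lever o_n−o_3 = (2.4142,1.4142,-0.4142)
cross product → J_v[:, 3] = (1.0000,-1.4142,1.0000)
J_ω[:, 3] = z_3
entry J[5][3] = -0.7071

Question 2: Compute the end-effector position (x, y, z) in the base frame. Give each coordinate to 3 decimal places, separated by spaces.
-1.828 0.293 -1.536

after link 1: o_1 = (-2.1213, -2.1213, 0.0000)
after link 2: o_2 = (-2.1213, -2.1213, 1.0000)
after link 3: o_3 = (-4.2426, -1.1213, -1.1213)
after link 4: o_4 = (-1.8284, 0.2929, -1.5355)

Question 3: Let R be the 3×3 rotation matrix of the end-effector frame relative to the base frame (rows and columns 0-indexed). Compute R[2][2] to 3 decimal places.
End-effector z-axis (col 2 of R) = (-0.5000,0.7071,-0.5000)
R[2][2] = -0.5000

-0.500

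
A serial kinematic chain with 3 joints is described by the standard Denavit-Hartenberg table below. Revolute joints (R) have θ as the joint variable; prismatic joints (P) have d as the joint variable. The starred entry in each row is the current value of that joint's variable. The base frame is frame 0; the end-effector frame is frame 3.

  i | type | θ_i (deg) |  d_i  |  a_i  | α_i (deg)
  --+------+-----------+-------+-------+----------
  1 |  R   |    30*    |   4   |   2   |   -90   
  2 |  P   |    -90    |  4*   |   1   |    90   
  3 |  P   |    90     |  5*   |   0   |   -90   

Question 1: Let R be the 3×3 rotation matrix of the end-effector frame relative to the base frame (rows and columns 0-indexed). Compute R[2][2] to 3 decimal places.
-1.000

End-effector z-axis (col 2 of R) = (-0.0000,0.0000,-1.0000)
R[2][2] = -1.0000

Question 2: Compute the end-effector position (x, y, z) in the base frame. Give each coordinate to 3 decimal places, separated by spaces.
after link 1: o_1 = (1.7321, 1.0000, 4.0000)
after link 2: o_2 = (-0.2679, 4.4641, 5.0000)
after link 3: o_3 = (-4.5981, 1.9641, 5.0000)

-4.598 1.964 5.000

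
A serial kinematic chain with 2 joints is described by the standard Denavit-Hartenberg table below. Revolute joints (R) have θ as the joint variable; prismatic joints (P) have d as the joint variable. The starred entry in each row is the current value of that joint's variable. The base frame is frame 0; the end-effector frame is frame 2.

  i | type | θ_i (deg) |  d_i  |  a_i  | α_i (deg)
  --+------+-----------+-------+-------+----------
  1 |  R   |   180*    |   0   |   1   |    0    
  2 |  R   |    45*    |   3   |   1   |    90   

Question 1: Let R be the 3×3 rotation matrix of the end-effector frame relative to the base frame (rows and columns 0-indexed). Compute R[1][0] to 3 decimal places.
End-effector x-axis (col 0 of R) = (-0.7071,-0.7071,0.0000)
R[1][0] = -0.7071

-0.707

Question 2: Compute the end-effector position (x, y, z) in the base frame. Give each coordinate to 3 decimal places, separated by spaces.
-1.707 -0.707 3.000

after link 1: o_1 = (-1.0000, 0.0000, 0.0000)
after link 2: o_2 = (-1.7071, -0.7071, 3.0000)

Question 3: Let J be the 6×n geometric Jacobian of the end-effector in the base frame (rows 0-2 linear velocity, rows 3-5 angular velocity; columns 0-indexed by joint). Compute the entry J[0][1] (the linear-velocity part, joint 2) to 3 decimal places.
axis z_1 = (0.0000,0.0000,1.0000); lever o_n−o_1 = (-0.7071,-0.7071,3.0000)
cross product → J_v[:, 1] = (0.7071,-0.7071,0.0000)
J_ω[:, 1] = z_1
entry J[0][1] = 0.7071

0.707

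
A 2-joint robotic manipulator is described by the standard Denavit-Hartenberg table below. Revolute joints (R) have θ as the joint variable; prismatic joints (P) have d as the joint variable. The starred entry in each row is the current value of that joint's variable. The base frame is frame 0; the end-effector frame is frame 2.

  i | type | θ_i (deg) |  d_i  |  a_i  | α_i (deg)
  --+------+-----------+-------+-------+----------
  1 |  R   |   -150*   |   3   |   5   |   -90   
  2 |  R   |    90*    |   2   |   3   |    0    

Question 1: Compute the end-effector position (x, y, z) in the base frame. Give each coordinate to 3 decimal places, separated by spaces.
-3.330 -4.232 0.000

after link 1: o_1 = (-4.3301, -2.5000, 3.0000)
after link 2: o_2 = (-3.3301, -4.2321, 0.0000)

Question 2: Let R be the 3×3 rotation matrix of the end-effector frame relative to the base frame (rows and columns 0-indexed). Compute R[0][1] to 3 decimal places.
End-effector y-axis (col 1 of R) = (0.8660,0.5000,-0.0000)
R[0][1] = 0.8660

0.866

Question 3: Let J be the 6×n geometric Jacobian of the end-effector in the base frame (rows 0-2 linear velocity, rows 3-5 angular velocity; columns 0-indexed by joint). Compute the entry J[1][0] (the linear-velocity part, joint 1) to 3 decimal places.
-3.330

axis z_0 = ẑ; lever o_n−o_0 = (-3.3301,-4.2321,0.0000)
cross product → J_v[:, 0] = (4.2321,-3.3301,0.0000)
J_ω[:, 0] = z_0
entry J[1][0] = -3.3301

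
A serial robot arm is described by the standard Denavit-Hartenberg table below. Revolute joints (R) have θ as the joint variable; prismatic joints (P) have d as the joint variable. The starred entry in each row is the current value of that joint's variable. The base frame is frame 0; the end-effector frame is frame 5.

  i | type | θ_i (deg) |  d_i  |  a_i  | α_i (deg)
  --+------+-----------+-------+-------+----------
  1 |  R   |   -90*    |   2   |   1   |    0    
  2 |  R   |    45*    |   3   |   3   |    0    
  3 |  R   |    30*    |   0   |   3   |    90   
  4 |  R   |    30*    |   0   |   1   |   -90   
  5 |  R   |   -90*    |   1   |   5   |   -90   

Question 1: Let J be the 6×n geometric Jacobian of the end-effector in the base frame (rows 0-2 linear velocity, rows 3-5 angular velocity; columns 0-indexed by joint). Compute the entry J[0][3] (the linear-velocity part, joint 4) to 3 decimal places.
-1.319

axis z_3 = (-0.2588,-0.9659,0.0000); lever o_n−o_3 = (-0.9405,-4.9244,1.3660)
cross product → J_v[:, 3] = (-1.3195,0.3536,0.3660)
J_ω[:, 3] = z_3
entry J[0][3] = -1.3195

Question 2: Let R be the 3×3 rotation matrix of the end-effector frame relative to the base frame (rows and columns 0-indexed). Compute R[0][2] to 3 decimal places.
0.837

End-effector z-axis (col 2 of R) = (0.8365,-0.2241,0.5000)
R[0][2] = 0.8365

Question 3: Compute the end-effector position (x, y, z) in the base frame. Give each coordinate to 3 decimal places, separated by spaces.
after link 1: o_1 = (0.0000, -1.0000, 2.0000)
after link 2: o_2 = (2.1213, -3.1213, 5.0000)
after link 3: o_3 = (5.0191, -3.8978, 5.0000)
after link 4: o_4 = (5.8556, -4.1219, 5.5000)
after link 5: o_5 = (4.0786, -8.8221, 6.3660)

4.079 -8.822 6.366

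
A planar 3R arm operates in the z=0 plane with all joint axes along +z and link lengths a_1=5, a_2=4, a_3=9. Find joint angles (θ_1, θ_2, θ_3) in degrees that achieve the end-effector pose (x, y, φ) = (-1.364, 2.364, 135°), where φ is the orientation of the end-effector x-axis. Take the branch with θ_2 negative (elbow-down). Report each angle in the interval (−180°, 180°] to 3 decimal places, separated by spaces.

0.000 -90.001 -134.999

wrist centre = target − a_3·(cos φ, sin φ) = (5.0000, -4.0000)
cos θ_2 = (40.9993−5²−4²)/(2·5·4) = -0.0000; θ_2 = -90.0010° (elbow-down)
β = atan2(-4.0000,5.0000) = -38.6598°; ψ = atan2(-4.0000,4.9999) = -38.6602°
θ_1 = β − ψ = 0.0004°
θ_3 = φ − θ_1 − θ_2 = -134.9994° (wrapped to (-180°,180°])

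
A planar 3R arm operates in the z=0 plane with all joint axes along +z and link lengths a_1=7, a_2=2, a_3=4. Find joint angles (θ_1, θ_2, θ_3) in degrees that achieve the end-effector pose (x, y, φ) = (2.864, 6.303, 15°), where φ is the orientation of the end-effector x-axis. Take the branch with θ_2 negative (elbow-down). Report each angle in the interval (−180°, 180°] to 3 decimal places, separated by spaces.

wrist centre = target − a_3·(cos φ, sin φ) = (-0.9997, 5.2677)
cos θ_2 = (28.7483−7²−2²)/(2·7·2) = -0.8661; θ_2 = -150.0121° (elbow-down)
β = atan2(5.2677,-0.9997) = 100.7457°; ψ = atan2(-0.9996,5.2677) = -10.7450°
θ_1 = β − ψ = 111.4907°
θ_3 = φ − θ_1 − θ_2 = 53.5214° (wrapped to (-180°,180°])

111.491 -150.012 53.521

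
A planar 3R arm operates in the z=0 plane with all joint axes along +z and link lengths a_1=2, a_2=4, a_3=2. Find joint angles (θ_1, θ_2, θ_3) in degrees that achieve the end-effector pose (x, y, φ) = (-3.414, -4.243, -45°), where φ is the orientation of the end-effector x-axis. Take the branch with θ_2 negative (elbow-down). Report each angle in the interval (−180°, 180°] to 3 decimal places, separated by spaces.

wrist centre = target − a_3·(cos φ, sin φ) = (-4.8282, -2.8288)
cos θ_2 = (31.3137−2²−4²)/(2·2·4) = 0.7071; θ_2 = -45.0001° (elbow-down)
β = atan2(-2.8288,-4.8282) = -149.6345°; ψ = atan2(-2.8284,4.8284) = -30.3613°
θ_1 = β − ψ = -119.2732°
θ_3 = φ − θ_1 − θ_2 = 119.2734° (wrapped to (-180°,180°])

-119.273 -45.000 119.273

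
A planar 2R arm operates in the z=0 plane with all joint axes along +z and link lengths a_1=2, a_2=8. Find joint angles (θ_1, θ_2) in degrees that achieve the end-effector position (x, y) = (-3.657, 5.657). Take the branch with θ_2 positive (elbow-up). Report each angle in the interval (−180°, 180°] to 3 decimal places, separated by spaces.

cos θ_2 = (45.3753−2²−8²)/(2·2·8) = -0.7070; θ_2 = 134.9931° (elbow-up)
β = atan2(5.6570,-3.6570) = 122.8809°; ψ = atan2(5.6575,-3.6562) = 122.8725°
θ_1 = β − ψ = 0.0084°

0.008 134.993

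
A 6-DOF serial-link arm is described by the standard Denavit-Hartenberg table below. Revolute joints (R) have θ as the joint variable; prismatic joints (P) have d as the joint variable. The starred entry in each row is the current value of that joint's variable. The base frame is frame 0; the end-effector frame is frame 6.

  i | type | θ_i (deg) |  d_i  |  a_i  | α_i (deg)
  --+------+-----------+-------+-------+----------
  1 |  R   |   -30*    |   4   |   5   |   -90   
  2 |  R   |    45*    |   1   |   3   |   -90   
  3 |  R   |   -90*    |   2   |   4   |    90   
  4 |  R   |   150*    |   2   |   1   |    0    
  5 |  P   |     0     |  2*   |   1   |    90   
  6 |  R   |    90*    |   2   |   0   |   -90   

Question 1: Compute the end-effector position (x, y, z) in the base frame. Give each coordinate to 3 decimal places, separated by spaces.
2.954 3.223 1.361

after link 1: o_1 = (4.3301, -2.5000, 4.0000)
after link 2: o_2 = (6.6672, -2.6946, 1.8787)
after link 3: o_3 = (7.4425, 1.4766, 0.4645)
after link 4: o_4 = (5.4786, 1.6105, 1.5251)
after link 5: o_5 = (3.5146, 1.7443, 2.5858)
after link 6: o_6 = (2.9540, 3.2227, 1.3610)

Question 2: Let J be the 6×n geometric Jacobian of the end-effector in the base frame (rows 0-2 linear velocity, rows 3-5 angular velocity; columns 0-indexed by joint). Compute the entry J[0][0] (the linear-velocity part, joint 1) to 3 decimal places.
-3.223

axis z_0 = ẑ; lever o_n−o_0 = (2.9540,3.2227,1.3610)
cross product → J_v[:, 0] = (-3.2227,2.9540,0.0000)
J_ω[:, 0] = z_0
entry J[0][0] = -3.2227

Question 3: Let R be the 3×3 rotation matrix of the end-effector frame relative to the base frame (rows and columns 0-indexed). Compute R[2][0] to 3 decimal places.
End-effector x-axis (col 0 of R) = (-0.6124,0.3536,0.7071)
R[2][0] = 0.7071

0.707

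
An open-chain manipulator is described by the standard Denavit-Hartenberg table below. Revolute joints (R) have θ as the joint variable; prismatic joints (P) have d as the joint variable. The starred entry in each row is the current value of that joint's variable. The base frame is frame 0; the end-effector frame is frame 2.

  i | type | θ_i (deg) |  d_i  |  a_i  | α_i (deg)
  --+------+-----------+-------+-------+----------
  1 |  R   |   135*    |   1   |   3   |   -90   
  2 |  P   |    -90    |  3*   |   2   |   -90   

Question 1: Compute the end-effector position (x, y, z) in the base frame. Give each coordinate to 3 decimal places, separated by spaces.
after link 1: o_1 = (-2.1213, 2.1213, 1.0000)
after link 2: o_2 = (-4.2426, 0.0000, 3.0000)

-4.243 0.000 3.000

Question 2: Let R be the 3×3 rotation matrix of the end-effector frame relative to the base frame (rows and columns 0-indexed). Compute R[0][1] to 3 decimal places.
End-effector y-axis (col 1 of R) = (0.7071,0.7071,-0.0000)
R[0][1] = 0.7071

0.707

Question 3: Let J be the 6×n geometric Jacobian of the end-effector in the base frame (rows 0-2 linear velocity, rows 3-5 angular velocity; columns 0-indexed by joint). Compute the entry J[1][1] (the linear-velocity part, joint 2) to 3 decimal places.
-0.707

prismatic axis z_1 = (-0.7071,-0.7071,0.0000)
J_v[:, 1] = z_1; J_ω[:, 1] = (0,0,0)
entry J[1][1] = -0.7071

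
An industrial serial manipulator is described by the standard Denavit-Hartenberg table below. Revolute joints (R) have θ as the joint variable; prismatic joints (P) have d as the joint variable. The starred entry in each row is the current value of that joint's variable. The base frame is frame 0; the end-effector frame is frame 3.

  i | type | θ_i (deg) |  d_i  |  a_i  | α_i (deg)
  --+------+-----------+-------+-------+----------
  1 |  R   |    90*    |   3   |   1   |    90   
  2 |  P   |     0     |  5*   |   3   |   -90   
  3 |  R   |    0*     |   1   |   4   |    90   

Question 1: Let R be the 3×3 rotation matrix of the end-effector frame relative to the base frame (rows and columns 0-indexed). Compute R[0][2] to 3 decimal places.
End-effector z-axis (col 2 of R) = (1.0000,-0.0000,0.0000)
R[0][2] = 1.0000

1.000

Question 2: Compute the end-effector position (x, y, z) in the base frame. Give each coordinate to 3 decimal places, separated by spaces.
5.000 8.000 4.000

after link 1: o_1 = (0.0000, 1.0000, 3.0000)
after link 2: o_2 = (5.0000, 4.0000, 3.0000)
after link 3: o_3 = (5.0000, 8.0000, 4.0000)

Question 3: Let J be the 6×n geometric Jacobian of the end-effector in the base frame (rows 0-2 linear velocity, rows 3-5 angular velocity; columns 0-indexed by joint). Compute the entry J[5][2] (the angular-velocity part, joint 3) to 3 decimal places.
1.000

axis z_2 = (0.0000,0.0000,1.0000); lever o_n−o_2 = (0.0000,4.0000,1.0000)
cross product → J_v[:, 2] = (-4.0000,0.0000,0.0000)
J_ω[:, 2] = z_2
entry J[5][2] = 1.0000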